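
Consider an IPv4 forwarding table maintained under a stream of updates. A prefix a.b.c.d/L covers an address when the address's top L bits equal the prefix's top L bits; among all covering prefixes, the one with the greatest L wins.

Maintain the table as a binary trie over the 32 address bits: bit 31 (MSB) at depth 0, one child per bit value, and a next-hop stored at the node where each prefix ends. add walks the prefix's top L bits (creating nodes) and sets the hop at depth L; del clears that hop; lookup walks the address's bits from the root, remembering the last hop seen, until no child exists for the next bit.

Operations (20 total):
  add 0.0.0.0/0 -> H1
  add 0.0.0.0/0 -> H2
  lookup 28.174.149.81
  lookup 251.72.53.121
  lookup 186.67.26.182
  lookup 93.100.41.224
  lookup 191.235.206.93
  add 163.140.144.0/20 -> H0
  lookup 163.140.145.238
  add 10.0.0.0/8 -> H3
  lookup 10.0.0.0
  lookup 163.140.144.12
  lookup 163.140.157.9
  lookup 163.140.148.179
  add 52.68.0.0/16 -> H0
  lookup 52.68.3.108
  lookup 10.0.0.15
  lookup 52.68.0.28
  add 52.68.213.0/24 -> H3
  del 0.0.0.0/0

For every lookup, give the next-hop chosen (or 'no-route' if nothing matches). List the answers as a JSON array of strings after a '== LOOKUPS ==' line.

Trace:
  add 0.0.0.0/0 -> H1 at depth 0
  add 0.0.0.0/0 -> H2 at depth 0
  Q 28.174.149.81: descend ε ; hops seen [H2] ; pick H2
  Q 251.72.53.121: descend ε ; hops seen [H2] ; pick H2
  Q 186.67.26.182: descend ε ; hops seen [H2] ; pick H2
  Q 93.100.41.224: descend ε ; hops seen [H2] ; pick H2
  Q 191.235.206.93: descend ε ; hops seen [H2] ; pick H2
  add 163.140.144.0/20 -> H0 at depth 20
  Q 163.140.145.238: descend 10100011100011001001 ; hops seen [H2,H0] ; pick H0
  add 10.0.0.0/8 -> H3 at depth 8
  Q 10.0.0.0: descend 00001010 ; hops seen [H2,H3] ; pick H3
  Q 163.140.144.12: descend 10100011100011001001 ; hops seen [H2,H0] ; pick H0
  Q 163.140.157.9: descend 10100011100011001001 ; hops seen [H2,H0] ; pick H0
  Q 163.140.148.179: descend 10100011100011001001 ; hops seen [H2,H0] ; pick H0
  add 52.68.0.0/16 -> H0 at depth 16
  Q 52.68.3.108: descend 0011010001000100 ; hops seen [H2,H0] ; pick H0
  Q 10.0.0.15: descend 00001010 ; hops seen [H2,H3] ; pick H3
  Q 52.68.0.28: descend 0011010001000100 ; hops seen [H2,H0] ; pick H0
  add 52.68.213.0/24 -> H3 at depth 24
  - 0.0.0.0/0 clear@0

== LOOKUPS ==
["H2","H2","H2","H2","H2","H0","H3","H0","H0","H0","H0","H3","H0"]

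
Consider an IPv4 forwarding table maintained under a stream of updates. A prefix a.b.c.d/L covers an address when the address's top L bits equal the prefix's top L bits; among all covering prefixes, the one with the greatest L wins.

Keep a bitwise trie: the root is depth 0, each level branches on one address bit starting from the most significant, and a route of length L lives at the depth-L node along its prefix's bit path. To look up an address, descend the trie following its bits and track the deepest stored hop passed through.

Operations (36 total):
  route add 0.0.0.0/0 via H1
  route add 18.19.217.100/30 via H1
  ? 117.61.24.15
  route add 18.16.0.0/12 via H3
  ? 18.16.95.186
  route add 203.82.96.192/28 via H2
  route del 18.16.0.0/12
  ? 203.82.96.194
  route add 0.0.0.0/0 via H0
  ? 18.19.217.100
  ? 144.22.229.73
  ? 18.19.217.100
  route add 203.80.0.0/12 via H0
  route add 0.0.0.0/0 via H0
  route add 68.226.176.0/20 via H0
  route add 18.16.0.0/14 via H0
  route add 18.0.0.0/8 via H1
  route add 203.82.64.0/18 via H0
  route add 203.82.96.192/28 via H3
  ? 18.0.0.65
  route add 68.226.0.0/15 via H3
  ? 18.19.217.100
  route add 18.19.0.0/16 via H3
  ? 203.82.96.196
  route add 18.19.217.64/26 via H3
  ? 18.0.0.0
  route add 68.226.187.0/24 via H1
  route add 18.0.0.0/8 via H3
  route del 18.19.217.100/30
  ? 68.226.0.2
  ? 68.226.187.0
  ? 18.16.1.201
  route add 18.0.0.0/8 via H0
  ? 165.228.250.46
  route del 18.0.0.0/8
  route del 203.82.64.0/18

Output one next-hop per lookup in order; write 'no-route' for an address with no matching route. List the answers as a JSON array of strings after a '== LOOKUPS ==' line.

Apply in order:
  add 0.0.0.0/0 -> H1 at depth 0
  add 18.19.217.100/30 -> H1 at depth 30
  lookup 117.61.24.15: bits 0 walk d0:H1→d1:- -> H1
  add 18.16.0.0/12 -> H3 at depth 12
  lookup 18.16.95.186: bits 00010010000100 walk d0:H1→d1:-→d2:-→d3:-→d4:-→d5:-→d6:-→d7:-→d8:-→d9:-→d10:-→d11:-→d12:H3→d13:-→d14:- -> H3
  add 203.82.96.192/28 -> H2 at depth 28
  del 18.16.0.0/12 (clear depth 12)
  lookup 203.82.96.194: bits 1100101101010010011000001100 walk d0:H1→d1:-→d2:-→d3:-→d4:-→d5:-→d6:-→d7:-→d8:-→d9:-→d10:-→d11:-→d12:-→d13:-→d14:-→d15:-→d16:-→d17:-→d18:-→d19:-→d20:-→d21:-→d22:-→d23:-→d24:-→d25:-→d26:-→d27:-→d28:H2 -> H2
  add 0.0.0.0/0 -> H0 at depth 0
  lookup 18.19.217.100: bits 000100100001001111011001011001 walk d0:H0→d1:-→d2:-→d3:-→d4:-→d5:-→d6:-→d7:-→d8:-→d9:-→d10:-→d11:-→d12:-→d13:-→d14:-→d15:-→d16:-→d17:-→d18:-→d19:-→d20:-→d21:-→d22:-→d23:-→d24:-→d25:-→d26:-→d27:-→d28:-→d29:-→d30:H1 -> H1
  lookup 144.22.229.73: bits 1 walk d0:H0→d1:- -> H0
  lookup 18.19.217.100: bits 000100100001001111011001011001 walk d0:H0→d1:-→d2:-→d3:-→d4:-→d5:-→d6:-→d7:-→d8:-→d9:-→d10:-→d11:-→d12:-→d13:-→d14:-→d15:-→d16:-→d17:-→d18:-→d19:-→d20:-→d21:-→d22:-→d23:-→d24:-→d25:-→d26:-→d27:-→d28:-→d29:-→d30:H1 -> H1
  add 203.80.0.0/12 -> H0 at depth 12
  add 0.0.0.0/0 -> H0 at depth 0
  add 68.226.176.0/20 -> H0 at depth 20
  add 18.16.0.0/14 -> H0 at depth 14
  add 18.0.0.0/8 -> H1 at depth 8
  add 203.82.64.0/18 -> H0 at depth 18
  add 203.82.96.192/28 -> H3 at depth 28
  lookup 18.0.0.65: bits 00010010000 walk d0:H0→d1:-→d2:-→d3:-→d4:-→d5:-→d6:-→d7:-→d8:H1→d9:-→d10:-→d11:- -> H1
  add 68.226.0.0/15 -> H3 at depth 15
  lookup 18.19.217.100: bits 000100100001001111011001011001 walk d0:H0→d1:-→d2:-→d3:-→d4:-→d5:-→d6:-→d7:-→d8:H1→d9:-→d10:-→d11:-→d12:-→d13:-→d14:H0→d15:-→d16:-→d17:-→d18:-→d19:-→d20:-→d21:-→d22:-→d23:-→d24:-→d25:-→d26:-→d27:-→d28:-→d29:-→d30:H1 -> H1
  add 18.19.0.0/16 -> H3 at depth 16
  lookup 203.82.96.196: bits 1100101101010010011000001100 walk d0:H0→d1:-→d2:-→d3:-→d4:-→d5:-→d6:-→d7:-→d8:-→d9:-→d10:-→d11:-→d12:H0→d13:-→d14:-→d15:-→d16:-→d17:-→d18:H0→d19:-→d20:-→d21:-→d22:-→d23:-→d24:-→d25:-→d26:-→d27:-→d28:H3 -> H3
  add 18.19.217.64/26 -> H3 at depth 26
  lookup 18.0.0.0: bits 00010010000 walk d0:H0→d1:-→d2:-→d3:-→d4:-→d5:-→d6:-→d7:-→d8:H1→d9:-→d10:-→d11:- -> H1
  add 68.226.187.0/24 -> H1 at depth 24
  add 18.0.0.0/8 -> H3 at depth 8
  del 18.19.217.100/30 (clear depth 30)
  lookup 68.226.0.2: bits 0100010011100010 walk d0:H0→d1:-→d2:-→d3:-→d4:-→d5:-→d6:-→d7:-→d8:-→d9:-→d10:-→d11:-→d12:-→d13:-→d14:-→d15:H3→d16:- -> H3
  lookup 68.226.187.0: bits 010001001110001010111011 walk d0:H0→d1:-→d2:-→d3:-→d4:-→d5:-→d6:-→d7:-→d8:-→d9:-→d10:-→d11:-→d12:-→d13:-→d14:-→d15:H3→d16:-→d17:-→d18:-→d19:-→d20:H0→d21:-→d22:-→d23:-→d24:H1 -> H1
  lookup 18.16.1.201: bits 00010010000100 walk d0:H0→d1:-→d2:-→d3:-→d4:-→d5:-→d6:-→d7:-→d8:H3→d9:-→d10:-→d11:-→d12:-→d13:-→d14:H0 -> H0
  add 18.0.0.0/8 -> H0 at depth 8
  lookup 165.228.250.46: bits 1 walk d0:H0→d1:- -> H0
  del 18.0.0.0/8 (clear depth 8)
  del 203.82.64.0/18 (clear depth 18)

== LOOKUPS ==
["H1","H3","H2","H1","H0","H1","H1","H1","H3","H1","H3","H1","H0","H0"]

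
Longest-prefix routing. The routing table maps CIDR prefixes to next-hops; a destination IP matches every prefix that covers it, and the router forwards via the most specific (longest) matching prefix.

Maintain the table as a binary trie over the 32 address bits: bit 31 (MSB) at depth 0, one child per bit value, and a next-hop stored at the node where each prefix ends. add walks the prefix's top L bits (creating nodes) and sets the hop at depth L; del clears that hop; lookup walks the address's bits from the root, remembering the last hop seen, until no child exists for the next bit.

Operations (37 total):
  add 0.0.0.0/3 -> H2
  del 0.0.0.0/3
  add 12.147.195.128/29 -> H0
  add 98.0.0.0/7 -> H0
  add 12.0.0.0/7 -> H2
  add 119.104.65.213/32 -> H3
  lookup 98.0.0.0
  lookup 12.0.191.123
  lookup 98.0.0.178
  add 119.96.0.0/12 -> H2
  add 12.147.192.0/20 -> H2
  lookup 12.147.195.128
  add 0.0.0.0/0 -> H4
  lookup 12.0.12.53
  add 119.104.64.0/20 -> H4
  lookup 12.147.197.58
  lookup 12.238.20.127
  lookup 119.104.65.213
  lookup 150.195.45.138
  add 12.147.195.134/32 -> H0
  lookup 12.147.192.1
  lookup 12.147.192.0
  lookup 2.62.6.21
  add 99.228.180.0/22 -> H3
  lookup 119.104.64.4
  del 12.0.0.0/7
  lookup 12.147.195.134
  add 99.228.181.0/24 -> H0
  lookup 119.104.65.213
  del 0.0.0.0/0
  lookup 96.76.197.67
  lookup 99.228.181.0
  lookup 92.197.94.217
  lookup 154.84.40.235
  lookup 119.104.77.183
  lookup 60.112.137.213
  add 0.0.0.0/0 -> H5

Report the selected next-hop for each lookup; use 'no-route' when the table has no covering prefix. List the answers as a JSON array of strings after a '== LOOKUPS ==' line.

Apply in order:
  + 0.0.0.0/3 (H2) depth=3
  del 0.0.0.0/3 (clear depth 3)
  + 12.147.195.128/29 (H0) depth=29
  + 98.0.0.0/7 (H0) depth=7
  + 12.0.0.0/7 (H2) depth=7
  + 119.104.65.213/32 (H3) depth=32
  Q 98.0.0.0: descend 0110001 ; hops seen [H0] ; pick H0
  Q 12.0.191.123: descend 00001100 ; hops seen [H2] ; pick H2
  Q 98.0.0.178: descend 0110001 ; hops seen [H0] ; pick H0
  + 119.96.0.0/12 (H2) depth=12
  + 12.147.192.0/20 (H2) depth=20
  Q 12.147.195.128: descend 00001100100100111100001110000 ; hops seen [H2,H2,H0] ; pick H0
  + 0.0.0.0/0 (H4) depth=0
  Q 12.0.12.53: descend 00001100 ; hops seen [H4,H2] ; pick H2
  + 119.104.64.0/20 (H4) depth=20
  Q 12.147.197.58: descend 000011001001001111000 ; hops seen [H4,H2,H2] ; pick H2
  Q 12.238.20.127: descend 000011001 ; hops seen [H4,H2] ; pick H2
  Q 119.104.65.213: descend 01110111011010000100000111010101 ; hops seen [H4,H2,H4,H3] ; pick H3
  Q 150.195.45.138: descend ε ; hops seen [H4] ; pick H4
  + 12.147.195.134/32 (H0) depth=32
  Q 12.147.192.1: descend 0000110010010011110000 ; hops seen [H4,H2,H2] ; pick H2
  Q 12.147.192.0: descend 0000110010010011110000 ; hops seen [H4,H2,H2] ; pick H2
  Q 2.62.6.21: descend 0000 ; hops seen [H4] ; pick H4
  + 99.228.180.0/22 (H3) depth=22
  Q 119.104.64.4: descend 01110111011010000100000 ; hops seen [H4,H2,H4] ; pick H4
  del 12.0.0.0/7 (clear depth 7)
  Q 12.147.195.134: descend 00001100100100111100001110000110 ; hops seen [H4,H2,H0,H0] ; pick H0
  + 99.228.181.0/24 (H0) depth=24
  Q 119.104.65.213: descend 01110111011010000100000111010101 ; hops seen [H4,H2,H4,H3] ; pick H3
  del 0.0.0.0/0 (clear depth 0)
  Q 96.76.197.67: descend 011000 ; hops seen [∅] ; pick no-route
  Q 99.228.181.0: descend 011000111110010010110101 ; hops seen [H0,H3,H0] ; pick H0
  Q 92.197.94.217: descend 01 ; hops seen [∅] ; pick no-route
  Q 154.84.40.235: descend ε ; hops seen [∅] ; pick no-route
  Q 119.104.77.183: descend 01110111011010000100 ; hops seen [H2,H4] ; pick H4
  Q 60.112.137.213: descend 00 ; hops seen [∅] ; pick no-route
  + 0.0.0.0/0 (H5) depth=0

== LOOKUPS ==
["H0","H2","H0","H0","H2","H2","H2","H3","H4","H2","H2","H4","H4","H0","H3","no-route","H0","no-route","no-route","H4","no-route"]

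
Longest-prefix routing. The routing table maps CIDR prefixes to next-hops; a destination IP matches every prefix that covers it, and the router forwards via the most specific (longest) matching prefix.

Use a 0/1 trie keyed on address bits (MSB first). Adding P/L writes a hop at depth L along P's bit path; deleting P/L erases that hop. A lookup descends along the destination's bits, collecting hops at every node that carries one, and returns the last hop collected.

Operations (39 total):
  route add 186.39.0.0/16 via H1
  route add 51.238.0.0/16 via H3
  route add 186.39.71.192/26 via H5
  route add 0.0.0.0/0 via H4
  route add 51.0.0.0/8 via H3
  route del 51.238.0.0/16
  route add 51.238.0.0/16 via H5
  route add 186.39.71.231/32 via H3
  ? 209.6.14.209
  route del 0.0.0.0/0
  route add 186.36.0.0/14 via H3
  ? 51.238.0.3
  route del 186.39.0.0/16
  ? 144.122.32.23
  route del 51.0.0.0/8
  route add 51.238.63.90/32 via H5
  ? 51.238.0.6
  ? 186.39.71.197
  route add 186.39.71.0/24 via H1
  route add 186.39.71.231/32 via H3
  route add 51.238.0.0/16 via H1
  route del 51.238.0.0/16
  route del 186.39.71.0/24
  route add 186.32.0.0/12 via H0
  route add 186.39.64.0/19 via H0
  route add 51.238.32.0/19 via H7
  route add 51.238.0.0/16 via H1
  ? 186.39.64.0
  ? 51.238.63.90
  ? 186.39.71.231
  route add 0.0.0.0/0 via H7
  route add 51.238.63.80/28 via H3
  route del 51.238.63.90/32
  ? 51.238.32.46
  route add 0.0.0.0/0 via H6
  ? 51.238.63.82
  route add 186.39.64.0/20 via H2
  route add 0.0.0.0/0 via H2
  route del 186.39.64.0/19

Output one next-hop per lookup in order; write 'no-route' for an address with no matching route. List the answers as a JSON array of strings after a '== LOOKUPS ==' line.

Process each operation:
  + 186.39.0.0/16 (H1) depth=16
  + 51.238.0.0/16 (H3) depth=16
  + 186.39.71.192/26 (H5) depth=26
  + 0.0.0.0/0 (H4) depth=0
  + 51.0.0.0/8 (H3) depth=8
  del 51.238.0.0/16 (clear depth 16)
  + 51.238.0.0/16 (H5) depth=16
  + 186.39.71.231/32 (H3) depth=32
  Q 209.6.14.209: descend 1 ; hops seen [H4] ; pick H4
  del 0.0.0.0/0 (clear depth 0)
  + 186.36.0.0/14 (H3) depth=14
  Q 51.238.0.3: descend 0011001111101110 ; hops seen [H3,H5] ; pick H5
  del 186.39.0.0/16 (clear depth 16)
  Q 144.122.32.23: descend 10 ; hops seen [∅] ; pick no-route
  del 51.0.0.0/8 (clear depth 8)
  + 51.238.63.90/32 (H5) depth=32
  Q 51.238.0.6: descend 001100111110111000 ; hops seen [H5] ; pick H5
  Q 186.39.71.197: descend 10111010001001110100011111 ; hops seen [H3,H5] ; pick H5
  + 186.39.71.0/24 (H1) depth=24
  + 186.39.71.231/32 (H3) depth=32
  + 51.238.0.0/16 (H1) depth=16
  del 51.238.0.0/16 (clear depth 16)
  del 186.39.71.0/24 (clear depth 24)
  + 186.32.0.0/12 (H0) depth=12
  + 186.39.64.0/19 (H0) depth=19
  + 51.238.32.0/19 (H7) depth=19
  + 51.238.0.0/16 (H1) depth=16
  Q 186.39.64.0: descend 101110100010011101000 ; hops seen [H0,H3,H0] ; pick H0
  Q 51.238.63.90: descend 00110011111011100011111101011010 ; hops seen [H1,H7,H5] ; pick H5
  Q 186.39.71.231: descend 10111010001001110100011111100111 ; hops seen [H0,H3,H0,H5,H3] ; pick H3
  + 0.0.0.0/0 (H7) depth=0
  + 51.238.63.80/28 (H3) depth=28
  del 51.238.63.90/32 (clear depth 32)
  Q 51.238.32.46: descend 0011001111101110001 ; hops seen [H7,H1,H7] ; pick H7
  + 0.0.0.0/0 (H6) depth=0
  Q 51.238.63.82: descend 0011001111101110001111110101 ; hops seen [H6,H1,H7,H3] ; pick H3
  + 186.39.64.0/20 (H2) depth=20
  + 0.0.0.0/0 (H2) depth=0
  del 186.39.64.0/19 (clear depth 19)

== LOOKUPS ==
["H4","H5","no-route","H5","H5","H0","H5","H3","H7","H3"]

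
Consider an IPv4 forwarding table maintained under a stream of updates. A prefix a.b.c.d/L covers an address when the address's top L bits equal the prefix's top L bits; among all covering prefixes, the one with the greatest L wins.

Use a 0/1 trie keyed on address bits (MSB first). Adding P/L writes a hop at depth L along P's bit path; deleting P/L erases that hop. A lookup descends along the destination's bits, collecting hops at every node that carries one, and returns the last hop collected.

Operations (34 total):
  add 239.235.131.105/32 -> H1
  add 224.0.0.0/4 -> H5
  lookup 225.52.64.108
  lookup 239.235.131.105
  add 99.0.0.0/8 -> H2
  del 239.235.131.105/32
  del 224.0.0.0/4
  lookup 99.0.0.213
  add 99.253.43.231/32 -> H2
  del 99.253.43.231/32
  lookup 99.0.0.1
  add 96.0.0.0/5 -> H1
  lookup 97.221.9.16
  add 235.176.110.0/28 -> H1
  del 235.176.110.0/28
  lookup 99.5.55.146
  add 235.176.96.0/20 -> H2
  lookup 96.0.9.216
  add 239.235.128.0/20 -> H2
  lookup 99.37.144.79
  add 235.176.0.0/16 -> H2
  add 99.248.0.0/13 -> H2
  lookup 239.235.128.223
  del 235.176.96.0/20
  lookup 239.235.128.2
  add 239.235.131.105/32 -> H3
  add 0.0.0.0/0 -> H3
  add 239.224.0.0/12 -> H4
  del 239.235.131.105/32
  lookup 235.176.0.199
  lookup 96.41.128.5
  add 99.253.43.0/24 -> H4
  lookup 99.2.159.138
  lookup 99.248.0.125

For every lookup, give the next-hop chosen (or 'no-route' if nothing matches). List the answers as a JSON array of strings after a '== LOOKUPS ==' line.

Apply in order:
  + 239.235.131.105/32 (H1) depth=32
  + 224.0.0.0/4 (H5) depth=4
  ? 225.52.64.108  path d0:-→d1:-→d2:-→d3:-→d4:H5  best=H5
  ? 239.235.131.105  path d0:-→d1:-→d2:-→d3:-→d4:H5→d5:-→d6:-→d7:-→d8:-→d9:-→d10:-→d11:-→d12:-→d13:-→d14:-→d15:-→d16:-→d17:-→d18:-→d19:-→d20:-→d21:-→d22:-→d23:-→d24:-→d25:-→d26:-→d27:-→d28:-→d29:-→d30:-→d31:-→d32:H1  best=H1
  + 99.0.0.0/8 (H2) depth=8
  - 239.235.131.105/32 clear@32
  - 224.0.0.0/4 clear@4
  ? 99.0.0.213  path d0:-→d1:-→d2:-→d3:-→d4:-→d5:-→d6:-→d7:-→d8:H2  best=H2
  + 99.253.43.231/32 (H2) depth=32
  - 99.253.43.231/32 clear@32
  ? 99.0.0.1  path d0:-→d1:-→d2:-→d3:-→d4:-→d5:-→d6:-→d7:-→d8:H2  best=H2
  + 96.0.0.0/5 (H1) depth=5
  ? 97.221.9.16  path d0:-→d1:-→d2:-→d3:-→d4:-→d5:H1→d6:-  best=H1
  + 235.176.110.0/28 (H1) depth=28
  - 235.176.110.0/28 clear@28
  ? 99.5.55.146  path d0:-→d1:-→d2:-→d3:-→d4:-→d5:H1→d6:-→d7:-→d8:H2  best=H2
  + 235.176.96.0/20 (H2) depth=20
  ? 96.0.9.216  path d0:-→d1:-→d2:-→d3:-→d4:-→d5:H1→d6:-  best=H1
  + 239.235.128.0/20 (H2) depth=20
  ? 99.37.144.79  path d0:-→d1:-→d2:-→d3:-→d4:-→d5:H1→d6:-→d7:-→d8:H2  best=H2
  + 235.176.0.0/16 (H2) depth=16
  + 99.248.0.0/13 (H2) depth=13
  ? 239.235.128.223  path d0:-→d1:-→d2:-→d3:-→d4:-→d5:-→d6:-→d7:-→d8:-→d9:-→d10:-→d11:-→d12:-→d13:-→d14:-→d15:-→d16:-→d17:-→d18:-→d19:-→d20:H2→d21:-→d22:-  best=H2
  - 235.176.96.0/20 clear@20
  ? 239.235.128.2  path d0:-→d1:-→d2:-→d3:-→d4:-→d5:-→d6:-→d7:-→d8:-→d9:-→d10:-→d11:-→d12:-→d13:-→d14:-→d15:-→d16:-→d17:-→d18:-→d19:-→d20:H2→d21:-→d22:-  best=H2
  + 239.235.131.105/32 (H3) depth=32
  + 0.0.0.0/0 (H3) depth=0
  + 239.224.0.0/12 (H4) depth=12
  - 239.235.131.105/32 clear@32
  ? 235.176.0.199  path d0:H3→d1:-→d2:-→d3:-→d4:-→d5:-→d6:-→d7:-→d8:-→d9:-→d10:-→d11:-→d12:-→d13:-→d14:-→d15:-→d16:H2→d17:-  best=H2
  ? 96.41.128.5  path d0:H3→d1:-→d2:-→d3:-→d4:-→d5:H1→d6:-  best=H1
  + 99.253.43.0/24 (H4) depth=24
  ? 99.2.159.138  path d0:H3→d1:-→d2:-→d3:-→d4:-→d5:H1→d6:-→d7:-→d8:H2  best=H2
  ? 99.248.0.125  path d0:H3→d1:-→d2:-→d3:-→d4:-→d5:H1→d6:-→d7:-→d8:H2→d9:-→d10:-→d11:-→d12:-→d13:H2  best=H2

== LOOKUPS ==
["H5","H1","H2","H2","H1","H2","H1","H2","H2","H2","H2","H1","H2","H2"]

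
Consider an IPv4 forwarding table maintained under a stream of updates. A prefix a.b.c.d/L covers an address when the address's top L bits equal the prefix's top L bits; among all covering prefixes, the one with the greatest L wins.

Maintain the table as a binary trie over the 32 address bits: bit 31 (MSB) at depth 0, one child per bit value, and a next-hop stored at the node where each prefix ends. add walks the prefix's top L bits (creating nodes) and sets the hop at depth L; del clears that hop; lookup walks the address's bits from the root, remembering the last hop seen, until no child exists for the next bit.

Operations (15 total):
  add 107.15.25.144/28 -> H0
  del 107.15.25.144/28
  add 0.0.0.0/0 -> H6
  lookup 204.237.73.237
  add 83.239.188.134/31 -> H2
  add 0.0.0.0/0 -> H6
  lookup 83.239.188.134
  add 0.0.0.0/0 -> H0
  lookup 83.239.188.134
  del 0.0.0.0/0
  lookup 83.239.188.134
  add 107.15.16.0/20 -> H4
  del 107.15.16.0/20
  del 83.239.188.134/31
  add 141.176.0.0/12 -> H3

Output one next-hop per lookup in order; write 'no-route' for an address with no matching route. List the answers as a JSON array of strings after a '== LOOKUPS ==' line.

Apply in order:
  add 107.15.25.144/28 -> H0 at depth 28
  del 107.15.25.144/28 (clear depth 28)
  add 0.0.0.0/0 -> H6 at depth 0
  Q 204.237.73.237: descend ε ; hops seen [H6] ; pick H6
  add 83.239.188.134/31 -> H2 at depth 31
  add 0.0.0.0/0 -> H6 at depth 0
  Q 83.239.188.134: descend 0101001111101111101111001000011 ; hops seen [H6,H2] ; pick H2
  add 0.0.0.0/0 -> H0 at depth 0
  Q 83.239.188.134: descend 0101001111101111101111001000011 ; hops seen [H0,H2] ; pick H2
  del 0.0.0.0/0 (clear depth 0)
  Q 83.239.188.134: descend 0101001111101111101111001000011 ; hops seen [H2] ; pick H2
  add 107.15.16.0/20 -> H4 at depth 20
  del 107.15.16.0/20 (clear depth 20)
  del 83.239.188.134/31 (clear depth 31)
  add 141.176.0.0/12 -> H3 at depth 12

== LOOKUPS ==
["H6","H2","H2","H2"]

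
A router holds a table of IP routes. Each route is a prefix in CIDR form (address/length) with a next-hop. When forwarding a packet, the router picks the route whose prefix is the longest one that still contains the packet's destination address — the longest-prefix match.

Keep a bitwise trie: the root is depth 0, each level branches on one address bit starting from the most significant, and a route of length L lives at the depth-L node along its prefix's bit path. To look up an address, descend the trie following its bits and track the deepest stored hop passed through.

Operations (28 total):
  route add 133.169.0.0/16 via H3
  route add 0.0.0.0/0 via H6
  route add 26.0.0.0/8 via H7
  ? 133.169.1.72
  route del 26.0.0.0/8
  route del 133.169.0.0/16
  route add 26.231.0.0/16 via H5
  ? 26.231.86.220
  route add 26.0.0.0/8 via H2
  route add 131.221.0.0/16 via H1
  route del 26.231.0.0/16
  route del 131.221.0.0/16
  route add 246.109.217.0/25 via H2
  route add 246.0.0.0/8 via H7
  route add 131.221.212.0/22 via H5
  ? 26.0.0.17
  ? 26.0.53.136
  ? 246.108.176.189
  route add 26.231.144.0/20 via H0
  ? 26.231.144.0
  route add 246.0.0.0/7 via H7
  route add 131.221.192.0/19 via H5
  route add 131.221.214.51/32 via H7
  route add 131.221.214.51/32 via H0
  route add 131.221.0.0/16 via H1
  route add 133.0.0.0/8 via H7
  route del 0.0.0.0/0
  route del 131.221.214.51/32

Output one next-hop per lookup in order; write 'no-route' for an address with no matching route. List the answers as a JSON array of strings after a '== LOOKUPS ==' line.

Apply in order:
  + 133.169.0.0/16 (H3) depth=16
  + 0.0.0.0/0 (H6) depth=0
  + 26.0.0.0/8 (H7) depth=8
  ? 133.169.1.72  path d0:H6→d1:-→d2:-→d3:-→d4:-→d5:-→d6:-→d7:-→d8:-→d9:-→d10:-→d11:-→d12:-→d13:-→d14:-→d15:-→d16:H3  best=H3
  del 26.0.0.0/8 (clear depth 8)
  del 133.169.0.0/16 (clear depth 16)
  + 26.231.0.0/16 (H5) depth=16
  ? 26.231.86.220  path d0:H6→d1:-→d2:-→d3:-→d4:-→d5:-→d6:-→d7:-→d8:-→d9:-→d10:-→d11:-→d12:-→d13:-→d14:-→d15:-→d16:H5  best=H5
  + 26.0.0.0/8 (H2) depth=8
  + 131.221.0.0/16 (H1) depth=16
  del 26.231.0.0/16 (clear depth 16)
  del 131.221.0.0/16 (clear depth 16)
  + 246.109.217.0/25 (H2) depth=25
  + 246.0.0.0/8 (H7) depth=8
  + 131.221.212.0/22 (H5) depth=22
  ? 26.0.0.17  path d0:H6→d1:-→d2:-→d3:-→d4:-→d5:-→d6:-→d7:-→d8:H2  best=H2
  ? 26.0.53.136  path d0:H6→d1:-→d2:-→d3:-→d4:-→d5:-→d6:-→d7:-→d8:H2  best=H2
  ? 246.108.176.189  path d0:H6→d1:-→d2:-→d3:-→d4:-→d5:-→d6:-→d7:-→d8:H7→d9:-→d10:-→d11:-→d12:-→d13:-→d14:-→d15:-  best=H7
  + 26.231.144.0/20 (H0) depth=20
  ? 26.231.144.0  path d0:H6→d1:-→d2:-→d3:-→d4:-→d5:-→d6:-→d7:-→d8:H2→d9:-→d10:-→d11:-→d12:-→d13:-→d14:-→d15:-→d16:-→d17:-→d18:-→d19:-→d20:H0  best=H0
  + 246.0.0.0/7 (H7) depth=7
  + 131.221.192.0/19 (H5) depth=19
  + 131.221.214.51/32 (H7) depth=32
  + 131.221.214.51/32 (H0) depth=32
  + 131.221.0.0/16 (H1) depth=16
  + 133.0.0.0/8 (H7) depth=8
  del 0.0.0.0/0 (clear depth 0)
  del 131.221.214.51/32 (clear depth 32)

== LOOKUPS ==
["H3","H5","H2","H2","H7","H0"]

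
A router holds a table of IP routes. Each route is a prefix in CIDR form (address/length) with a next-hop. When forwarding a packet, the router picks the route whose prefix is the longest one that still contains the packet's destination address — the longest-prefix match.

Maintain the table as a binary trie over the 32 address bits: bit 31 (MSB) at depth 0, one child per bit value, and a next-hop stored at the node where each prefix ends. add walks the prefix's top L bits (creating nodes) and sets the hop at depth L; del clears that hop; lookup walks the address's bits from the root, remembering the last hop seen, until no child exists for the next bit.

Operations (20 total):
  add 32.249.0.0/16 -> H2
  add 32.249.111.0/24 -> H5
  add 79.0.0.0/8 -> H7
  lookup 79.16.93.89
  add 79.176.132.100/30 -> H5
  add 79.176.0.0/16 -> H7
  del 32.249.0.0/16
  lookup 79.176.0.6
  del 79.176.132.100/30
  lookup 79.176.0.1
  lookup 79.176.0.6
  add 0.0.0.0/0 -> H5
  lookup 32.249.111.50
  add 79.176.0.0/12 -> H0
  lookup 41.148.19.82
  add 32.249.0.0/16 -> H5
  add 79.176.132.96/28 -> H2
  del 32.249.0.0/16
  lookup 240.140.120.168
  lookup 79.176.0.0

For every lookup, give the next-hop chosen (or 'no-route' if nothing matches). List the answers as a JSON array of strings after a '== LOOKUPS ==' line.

Process each operation:
  + 32.249.0.0/16 (H2) depth=16
  + 32.249.111.0/24 (H5) depth=24
  + 79.0.0.0/8 (H7) depth=8
  Q 79.16.93.89: descend 01001111 ; hops seen [H7] ; pick H7
  + 79.176.132.100/30 (H5) depth=30
  + 79.176.0.0/16 (H7) depth=16
  del 32.249.0.0/16 (clear depth 16)
  Q 79.176.0.6: descend 0100111110110000 ; hops seen [H7,H7] ; pick H7
  del 79.176.132.100/30 (clear depth 30)
  Q 79.176.0.1: descend 0100111110110000 ; hops seen [H7,H7] ; pick H7
  Q 79.176.0.6: descend 0100111110110000 ; hops seen [H7,H7] ; pick H7
  + 0.0.0.0/0 (H5) depth=0
  Q 32.249.111.50: descend 001000001111100101101111 ; hops seen [H5,H5] ; pick H5
  + 79.176.0.0/12 (H0) depth=12
  Q 41.148.19.82: descend 0010 ; hops seen [H5] ; pick H5
  + 32.249.0.0/16 (H5) depth=16
  + 79.176.132.96/28 (H2) depth=28
  del 32.249.0.0/16 (clear depth 16)
  Q 240.140.120.168: descend ε ; hops seen [H5] ; pick H5
  Q 79.176.0.0: descend 0100111110110000 ; hops seen [H5,H7,H0,H7] ; pick H7

== LOOKUPS ==
["H7","H7","H7","H7","H5","H5","H5","H7"]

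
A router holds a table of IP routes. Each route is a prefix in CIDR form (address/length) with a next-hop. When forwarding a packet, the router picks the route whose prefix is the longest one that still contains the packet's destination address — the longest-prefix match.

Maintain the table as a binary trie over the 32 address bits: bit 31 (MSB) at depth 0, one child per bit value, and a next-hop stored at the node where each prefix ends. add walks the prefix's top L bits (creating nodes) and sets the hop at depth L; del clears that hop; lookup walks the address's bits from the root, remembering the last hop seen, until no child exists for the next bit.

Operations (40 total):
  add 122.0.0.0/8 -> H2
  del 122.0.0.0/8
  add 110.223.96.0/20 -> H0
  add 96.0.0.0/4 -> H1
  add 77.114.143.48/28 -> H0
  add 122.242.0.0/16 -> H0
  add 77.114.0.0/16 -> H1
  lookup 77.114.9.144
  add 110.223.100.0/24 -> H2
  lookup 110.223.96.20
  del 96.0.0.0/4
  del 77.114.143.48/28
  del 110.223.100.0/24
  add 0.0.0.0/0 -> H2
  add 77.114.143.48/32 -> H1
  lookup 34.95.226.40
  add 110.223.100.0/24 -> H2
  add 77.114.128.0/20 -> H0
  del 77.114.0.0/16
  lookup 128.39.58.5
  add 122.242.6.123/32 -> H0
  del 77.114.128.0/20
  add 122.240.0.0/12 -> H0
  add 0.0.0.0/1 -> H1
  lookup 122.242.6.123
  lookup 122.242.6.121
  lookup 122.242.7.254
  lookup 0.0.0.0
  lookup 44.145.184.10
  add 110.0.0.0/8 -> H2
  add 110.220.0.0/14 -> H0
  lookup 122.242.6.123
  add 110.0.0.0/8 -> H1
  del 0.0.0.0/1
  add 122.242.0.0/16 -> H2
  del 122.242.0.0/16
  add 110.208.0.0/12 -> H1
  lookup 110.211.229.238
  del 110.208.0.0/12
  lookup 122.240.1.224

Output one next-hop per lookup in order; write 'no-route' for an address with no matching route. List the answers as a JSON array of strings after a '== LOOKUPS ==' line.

Trace:
  add 122.0.0.0/8 -> H2 at depth 8
  - 122.0.0.0/8 clear@8
  add 110.223.96.0/20 -> H0 at depth 20
  add 96.0.0.0/4 -> H1 at depth 4
  add 77.114.143.48/28 -> H0 at depth 28
  add 122.242.0.0/16 -> H0 at depth 16
  add 77.114.0.0/16 -> H1 at depth 16
  ? 77.114.9.144  path d0:-→d1:-→d2:-→d3:-→d4:-→d5:-→d6:-→d7:-→d8:-→d9:-→d10:-→d11:-→d12:-→d13:-→d14:-→d15:-→d16:H1  best=H1
  add 110.223.100.0/24 -> H2 at depth 24
  ? 110.223.96.20  path d0:-→d1:-→d2:-→d3:-→d4:H1→d5:-→d6:-→d7:-→d8:-→d9:-→d10:-→d11:-→d12:-→d13:-→d14:-→d15:-→d16:-→d17:-→d18:-→d19:-→d20:H0→d21:-  best=H0
  - 96.0.0.0/4 clear@4
  - 77.114.143.48/28 clear@28
  - 110.223.100.0/24 clear@24
  add 0.0.0.0/0 -> H2 at depth 0
  add 77.114.143.48/32 -> H1 at depth 32
  ? 34.95.226.40  path d0:H2→d1:-  best=H2
  add 110.223.100.0/24 -> H2 at depth 24
  add 77.114.128.0/20 -> H0 at depth 20
  - 77.114.0.0/16 clear@16
  ? 128.39.58.5  path d0:H2  best=H2
  add 122.242.6.123/32 -> H0 at depth 32
  - 77.114.128.0/20 clear@20
  add 122.240.0.0/12 -> H0 at depth 12
  add 0.0.0.0/1 -> H1 at depth 1
  ? 122.242.6.123  path d0:H2→d1:H1→d2:-→d3:-→d4:-→d5:-→d6:-→d7:-→d8:-→d9:-→d10:-→d11:-→d12:H0→d13:-→d14:-→d15:-→d16:H0→d17:-→d18:-→d19:-→d20:-→d21:-→d22:-→d23:-→d24:-→d25:-→d26:-→d27:-→d28:-→d29:-→d30:-→d31:-→d32:H0  best=H0
  ? 122.242.6.121  path d0:H2→d1:H1→d2:-→d3:-→d4:-→d5:-→d6:-→d7:-→d8:-→d9:-→d10:-→d11:-→d12:H0→d13:-→d14:-→d15:-→d16:H0→d17:-→d18:-→d19:-→d20:-→d21:-→d22:-→d23:-→d24:-→d25:-→d26:-→d27:-→d28:-→d29:-→d30:-  best=H0
  ? 122.242.7.254  path d0:H2→d1:H1→d2:-→d3:-→d4:-→d5:-→d6:-→d7:-→d8:-→d9:-→d10:-→d11:-→d12:H0→d13:-→d14:-→d15:-→d16:H0→d17:-→d18:-→d19:-→d20:-→d21:-→d22:-→d23:-  best=H0
  ? 0.0.0.0  path d0:H2→d1:H1  best=H1
  ? 44.145.184.10  path d0:H2→d1:H1  best=H1
  add 110.0.0.0/8 -> H2 at depth 8
  add 110.220.0.0/14 -> H0 at depth 14
  ? 122.242.6.123  path d0:H2→d1:H1→d2:-→d3:-→d4:-→d5:-→d6:-→d7:-→d8:-→d9:-→d10:-→d11:-→d12:H0→d13:-→d14:-→d15:-→d16:H0→d17:-→d18:-→d19:-→d20:-→d21:-→d22:-→d23:-→d24:-→d25:-→d26:-→d27:-→d28:-→d29:-→d30:-→d31:-→d32:H0  best=H0
  add 110.0.0.0/8 -> H1 at depth 8
  - 0.0.0.0/1 clear@1
  add 122.242.0.0/16 -> H2 at depth 16
  - 122.242.0.0/16 clear@16
  add 110.208.0.0/12 -> H1 at depth 12
  ? 110.211.229.238  path d0:H2→d1:-→d2:-→d3:-→d4:-→d5:-→d6:-→d7:-→d8:H1→d9:-→d10:-→d11:-→d12:H1  best=H1
  - 110.208.0.0/12 clear@12
  ? 122.240.1.224  path d0:H2→d1:-→d2:-→d3:-→d4:-→d5:-→d6:-→d7:-→d8:-→d9:-→d10:-→d11:-→d12:H0→d13:-→d14:-  best=H0

== LOOKUPS ==
["H1","H0","H2","H2","H0","H0","H0","H1","H1","H0","H1","H0"]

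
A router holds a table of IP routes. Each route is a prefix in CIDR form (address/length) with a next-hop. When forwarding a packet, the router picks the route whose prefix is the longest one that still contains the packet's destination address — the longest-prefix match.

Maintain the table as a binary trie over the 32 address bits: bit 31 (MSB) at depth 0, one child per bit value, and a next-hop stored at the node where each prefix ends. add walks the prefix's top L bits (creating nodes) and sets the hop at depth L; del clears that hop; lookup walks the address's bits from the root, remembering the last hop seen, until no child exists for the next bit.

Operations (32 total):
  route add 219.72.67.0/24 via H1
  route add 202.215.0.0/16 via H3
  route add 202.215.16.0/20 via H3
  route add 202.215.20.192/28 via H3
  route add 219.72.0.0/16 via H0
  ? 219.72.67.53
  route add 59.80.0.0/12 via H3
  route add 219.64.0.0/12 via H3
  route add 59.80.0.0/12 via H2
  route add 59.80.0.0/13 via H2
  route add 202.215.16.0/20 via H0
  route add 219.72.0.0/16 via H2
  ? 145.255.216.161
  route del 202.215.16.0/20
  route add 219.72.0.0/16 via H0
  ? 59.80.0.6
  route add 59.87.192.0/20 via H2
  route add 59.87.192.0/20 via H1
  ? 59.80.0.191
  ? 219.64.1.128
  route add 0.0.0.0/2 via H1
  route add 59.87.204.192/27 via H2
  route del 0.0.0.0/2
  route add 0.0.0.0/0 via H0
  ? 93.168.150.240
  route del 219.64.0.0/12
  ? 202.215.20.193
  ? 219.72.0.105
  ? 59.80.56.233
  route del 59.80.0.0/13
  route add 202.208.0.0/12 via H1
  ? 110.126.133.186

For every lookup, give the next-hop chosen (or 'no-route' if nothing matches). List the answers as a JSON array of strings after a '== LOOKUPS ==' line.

Apply in order:
  + 219.72.67.0/24 (H1) depth=24
  + 202.215.0.0/16 (H3) depth=16
  + 202.215.16.0/20 (H3) depth=20
  + 202.215.20.192/28 (H3) depth=28
  + 219.72.0.0/16 (H0) depth=16
  lookup 219.72.67.53: bits 110110110100100001000011 walk d0:-→d1:-→d2:-→d3:-→d4:-→d5:-→d6:-→d7:-→d8:-→d9:-→d10:-→d11:-→d12:-→d13:-→d14:-→d15:-→d16:H0→d17:-→d18:-→d19:-→d20:-→d21:-→d22:-→d23:-→d24:H1 -> H1
  + 59.80.0.0/12 (H3) depth=12
  + 219.64.0.0/12 (H3) depth=12
  + 59.80.0.0/12 (H2) depth=12
  + 59.80.0.0/13 (H2) depth=13
  + 202.215.16.0/20 (H0) depth=20
  + 219.72.0.0/16 (H2) depth=16
  lookup 145.255.216.161: bits 1 walk d0:-→d1:- -> no-route
  - 202.215.16.0/20 clear@20
  + 219.72.0.0/16 (H0) depth=16
  lookup 59.80.0.6: bits 0011101101010 walk d0:-→d1:-→d2:-→d3:-→d4:-→d5:-→d6:-→d7:-→d8:-→d9:-→d10:-→d11:-→d12:H2→d13:H2 -> H2
  + 59.87.192.0/20 (H2) depth=20
  + 59.87.192.0/20 (H1) depth=20
  lookup 59.80.0.191: bits 0011101101010 walk d0:-→d1:-→d2:-→d3:-→d4:-→d5:-→d6:-→d7:-→d8:-→d9:-→d10:-→d11:-→d12:H2→d13:H2 -> H2
  lookup 219.64.1.128: bits 110110110100 walk d0:-→d1:-→d2:-→d3:-→d4:-→d5:-→d6:-→d7:-→d8:-→d9:-→d10:-→d11:-→d12:H3 -> H3
  + 0.0.0.0/2 (H1) depth=2
  + 59.87.204.192/27 (H2) depth=27
  - 0.0.0.0/2 clear@2
  + 0.0.0.0/0 (H0) depth=0
  lookup 93.168.150.240: bits 0 walk d0:H0→d1:- -> H0
  - 219.64.0.0/12 clear@12
  lookup 202.215.20.193: bits 1100101011010111000101001100 walk d0:H0→d1:-→d2:-→d3:-→d4:-→d5:-→d6:-→d7:-→d8:-→d9:-→d10:-→d11:-→d12:-→d13:-→d14:-→d15:-→d16:H3→d17:-→d18:-→d19:-→d20:-→d21:-→d22:-→d23:-→d24:-→d25:-→d26:-→d27:-→d28:H3 -> H3
  lookup 219.72.0.105: bits 11011011010010000 walk d0:H0→d1:-→d2:-→d3:-→d4:-→d5:-→d6:-→d7:-→d8:-→d9:-→d10:-→d11:-→d12:-→d13:-→d14:-→d15:-→d16:H0→d17:- -> H0
  lookup 59.80.56.233: bits 0011101101010 walk d0:H0→d1:-→d2:-→d3:-→d4:-→d5:-→d6:-→d7:-→d8:-→d9:-→d10:-→d11:-→d12:H2→d13:H2 -> H2
  - 59.80.0.0/13 clear@13
  + 202.208.0.0/12 (H1) depth=12
  lookup 110.126.133.186: bits 0 walk d0:H0→d1:- -> H0

== LOOKUPS ==
["H1","no-route","H2","H2","H3","H0","H3","H0","H2","H0"]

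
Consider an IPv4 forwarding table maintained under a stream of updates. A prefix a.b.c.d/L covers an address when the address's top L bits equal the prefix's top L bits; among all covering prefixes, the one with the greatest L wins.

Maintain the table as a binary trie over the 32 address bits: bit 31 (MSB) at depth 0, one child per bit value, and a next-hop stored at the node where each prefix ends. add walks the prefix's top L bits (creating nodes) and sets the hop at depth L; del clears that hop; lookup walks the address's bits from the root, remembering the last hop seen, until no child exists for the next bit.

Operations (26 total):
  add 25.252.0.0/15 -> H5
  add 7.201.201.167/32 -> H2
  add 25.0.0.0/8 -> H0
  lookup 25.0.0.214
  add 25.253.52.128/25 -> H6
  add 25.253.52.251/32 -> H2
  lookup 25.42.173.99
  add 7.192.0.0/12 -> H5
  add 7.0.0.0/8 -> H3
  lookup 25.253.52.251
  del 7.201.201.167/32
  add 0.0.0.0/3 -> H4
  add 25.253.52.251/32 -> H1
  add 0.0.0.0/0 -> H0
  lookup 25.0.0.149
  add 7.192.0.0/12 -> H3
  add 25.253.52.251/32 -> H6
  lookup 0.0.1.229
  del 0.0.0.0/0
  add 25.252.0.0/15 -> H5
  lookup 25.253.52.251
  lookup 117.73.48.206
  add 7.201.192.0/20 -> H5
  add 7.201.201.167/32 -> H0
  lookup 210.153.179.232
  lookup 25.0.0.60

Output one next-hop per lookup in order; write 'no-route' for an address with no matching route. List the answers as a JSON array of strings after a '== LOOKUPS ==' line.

Process each operation:
  + 25.252.0.0/15 (H5) depth=15
  + 7.201.201.167/32 (H2) depth=32
  + 25.0.0.0/8 (H0) depth=8
  ? 25.0.0.214  path d0:-→d1:-→d2:-→d3:-→d4:-→d5:-→d6:-→d7:-→d8:H0  best=H0
  + 25.253.52.128/25 (H6) depth=25
  + 25.253.52.251/32 (H2) depth=32
  ? 25.42.173.99  path d0:-→d1:-→d2:-→d3:-→d4:-→d5:-→d6:-→d7:-→d8:H0  best=H0
  + 7.192.0.0/12 (H5) depth=12
  + 7.0.0.0/8 (H3) depth=8
  ? 25.253.52.251  path d0:-→d1:-→d2:-→d3:-→d4:-→d5:-→d6:-→d7:-→d8:H0→d9:-→d10:-→d11:-→d12:-→d13:-→d14:-→d15:H5→d16:-→d17:-→d18:-→d19:-→d20:-→d21:-→d22:-→d23:-→d24:-→d25:H6→d26:-→d27:-→d28:-→d29:-→d30:-→d31:-→d32:H2  best=H2
  del 7.201.201.167/32 (clear depth 32)
  + 0.0.0.0/3 (H4) depth=3
  + 25.253.52.251/32 (H1) depth=32
  + 0.0.0.0/0 (H0) depth=0
  ? 25.0.0.149  path d0:H0→d1:-→d2:-→d3:H4→d4:-→d5:-→d6:-→d7:-→d8:H0  best=H0
  + 7.192.0.0/12 (H3) depth=12
  + 25.253.52.251/32 (H6) depth=32
  ? 0.0.1.229  path d0:H0→d1:-→d2:-→d3:H4→d4:-→d5:-  best=H4
  del 0.0.0.0/0 (clear depth 0)
  + 25.252.0.0/15 (H5) depth=15
  ? 25.253.52.251  path d0:-→d1:-→d2:-→d3:H4→d4:-→d5:-→d6:-→d7:-→d8:H0→d9:-→d10:-→d11:-→d12:-→d13:-→d14:-→d15:H5→d16:-→d17:-→d18:-→d19:-→d20:-→d21:-→d22:-→d23:-→d24:-→d25:H6→d26:-→d27:-→d28:-→d29:-→d30:-→d31:-→d32:H6  best=H6
  ? 117.73.48.206  path d0:-→d1:-  best=no-route
  + 7.201.192.0/20 (H5) depth=20
  + 7.201.201.167/32 (H0) depth=32
  ? 210.153.179.232  path d0:-  best=no-route
  ? 25.0.0.60  path d0:-→d1:-→d2:-→d3:H4→d4:-→d5:-→d6:-→d7:-→d8:H0  best=H0

== LOOKUPS ==
["H0","H0","H2","H0","H4","H6","no-route","no-route","H0"]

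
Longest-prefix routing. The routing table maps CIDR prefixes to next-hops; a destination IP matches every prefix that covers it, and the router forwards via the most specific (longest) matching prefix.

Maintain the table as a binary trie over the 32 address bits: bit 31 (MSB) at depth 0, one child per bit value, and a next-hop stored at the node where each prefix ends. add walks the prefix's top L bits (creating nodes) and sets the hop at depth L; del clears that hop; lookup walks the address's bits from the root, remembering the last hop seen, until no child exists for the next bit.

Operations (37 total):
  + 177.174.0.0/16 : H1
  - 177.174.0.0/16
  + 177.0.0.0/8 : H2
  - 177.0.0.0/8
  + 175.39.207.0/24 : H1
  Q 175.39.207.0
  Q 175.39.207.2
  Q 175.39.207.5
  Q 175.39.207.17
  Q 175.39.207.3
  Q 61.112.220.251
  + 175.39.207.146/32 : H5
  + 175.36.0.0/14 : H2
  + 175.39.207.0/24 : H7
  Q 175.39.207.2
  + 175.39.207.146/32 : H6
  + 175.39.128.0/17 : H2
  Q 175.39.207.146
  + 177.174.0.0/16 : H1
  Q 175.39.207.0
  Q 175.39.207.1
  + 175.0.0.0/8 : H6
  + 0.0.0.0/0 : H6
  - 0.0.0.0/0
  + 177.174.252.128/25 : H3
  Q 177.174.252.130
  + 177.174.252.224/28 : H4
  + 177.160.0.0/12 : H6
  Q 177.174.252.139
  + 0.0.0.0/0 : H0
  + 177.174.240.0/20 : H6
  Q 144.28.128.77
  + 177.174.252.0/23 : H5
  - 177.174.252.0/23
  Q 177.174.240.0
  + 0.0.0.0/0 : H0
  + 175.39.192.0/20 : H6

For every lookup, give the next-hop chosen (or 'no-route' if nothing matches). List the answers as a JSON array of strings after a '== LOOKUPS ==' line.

Process each operation:
  add 177.174.0.0/16 -> H1 at depth 16
  - 177.174.0.0/16 clear@16
  add 177.0.0.0/8 -> H2 at depth 8
  - 177.0.0.0/8 clear@8
  add 175.39.207.0/24 -> H1 at depth 24
  Q 175.39.207.0: descend 101011110010011111001111 ; hops seen [H1] ; pick H1
  Q 175.39.207.2: descend 101011110010011111001111 ; hops seen [H1] ; pick H1
  Q 175.39.207.5: descend 101011110010011111001111 ; hops seen [H1] ; pick H1
  Q 175.39.207.17: descend 101011110010011111001111 ; hops seen [H1] ; pick H1
  Q 175.39.207.3: descend 101011110010011111001111 ; hops seen [H1] ; pick H1
  Q 61.112.220.251: descend ε ; hops seen [∅] ; pick no-route
  add 175.39.207.146/32 -> H5 at depth 32
  add 175.36.0.0/14 -> H2 at depth 14
  add 175.39.207.0/24 -> H7 at depth 24
  Q 175.39.207.2: descend 101011110010011111001111 ; hops seen [H2,H7] ; pick H7
  add 175.39.207.146/32 -> H6 at depth 32
  add 175.39.128.0/17 -> H2 at depth 17
  Q 175.39.207.146: descend 10101111001001111100111110010010 ; hops seen [H2,H2,H7,H6] ; pick H6
  add 177.174.0.0/16 -> H1 at depth 16
  Q 175.39.207.0: descend 101011110010011111001111 ; hops seen [H2,H2,H7] ; pick H7
  Q 175.39.207.1: descend 101011110010011111001111 ; hops seen [H2,H2,H7] ; pick H7
  add 175.0.0.0/8 -> H6 at depth 8
  add 0.0.0.0/0 -> H6 at depth 0
  - 0.0.0.0/0 clear@0
  add 177.174.252.128/25 -> H3 at depth 25
  Q 177.174.252.130: descend 1011000110101110111111001 ; hops seen [H1,H3] ; pick H3
  add 177.174.252.224/28 -> H4 at depth 28
  add 177.160.0.0/12 -> H6 at depth 12
  Q 177.174.252.139: descend 1011000110101110111111001 ; hops seen [H6,H1,H3] ; pick H3
  add 0.0.0.0/0 -> H0 at depth 0
  add 177.174.240.0/20 -> H6 at depth 20
  Q 144.28.128.77: descend 10 ; hops seen [H0] ; pick H0
  add 177.174.252.0/23 -> H5 at depth 23
  - 177.174.252.0/23 clear@23
  Q 177.174.240.0: descend 10110001101011101111 ; hops seen [H0,H6,H1,H6] ; pick H6
  add 0.0.0.0/0 -> H0 at depth 0
  add 175.39.192.0/20 -> H6 at depth 20

== LOOKUPS ==
["H1","H1","H1","H1","H1","no-route","H7","H6","H7","H7","H3","H3","H0","H6"]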